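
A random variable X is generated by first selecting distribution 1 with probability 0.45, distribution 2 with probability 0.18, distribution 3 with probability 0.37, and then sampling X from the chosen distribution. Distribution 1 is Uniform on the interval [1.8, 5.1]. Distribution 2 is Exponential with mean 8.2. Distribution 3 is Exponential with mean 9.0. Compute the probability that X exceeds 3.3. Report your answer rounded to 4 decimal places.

0.6222

Conditional on each component, P(X > 3.3): 1: 0.545455; 2: 0.668687; 3: 0.693041.
By total probability, P(X > 3.3) = 0.45·0.545455 + 0.18·0.668687 + 0.37·0.693041 = 0.622243.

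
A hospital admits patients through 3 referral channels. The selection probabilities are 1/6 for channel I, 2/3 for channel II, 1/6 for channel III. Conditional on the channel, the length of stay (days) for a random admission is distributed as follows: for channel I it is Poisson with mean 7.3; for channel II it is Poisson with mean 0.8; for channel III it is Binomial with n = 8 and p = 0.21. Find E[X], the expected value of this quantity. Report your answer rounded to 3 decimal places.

2.030

Component means — I: 7.3; II: 0.8; III: 1.68.
E[X] = 0.166667·7.3 + 0.666667·0.8 + 0.166667·1.68 = 2.03.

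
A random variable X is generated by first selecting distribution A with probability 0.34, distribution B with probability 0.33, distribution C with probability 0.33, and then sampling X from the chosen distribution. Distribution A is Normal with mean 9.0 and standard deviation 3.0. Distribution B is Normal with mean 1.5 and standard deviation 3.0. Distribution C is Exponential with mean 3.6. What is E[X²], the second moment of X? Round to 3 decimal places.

42.866

For each component E[X²] = Var + (mean)², giving A: 90; B: 11.25; C: 25.92.
Overall E[X²] = 0.34·90 + 0.33·11.25 + 0.33·25.92 = 42.8661.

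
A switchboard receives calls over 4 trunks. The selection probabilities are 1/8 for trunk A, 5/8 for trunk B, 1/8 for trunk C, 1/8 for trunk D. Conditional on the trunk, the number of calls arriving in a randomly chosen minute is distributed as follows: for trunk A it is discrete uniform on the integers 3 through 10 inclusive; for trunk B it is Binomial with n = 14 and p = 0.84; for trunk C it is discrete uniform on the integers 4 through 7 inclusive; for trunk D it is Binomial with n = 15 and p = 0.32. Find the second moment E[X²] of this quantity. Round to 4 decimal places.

100.7750

For each component E[X²] = Var + (mean)², giving A: 47.5; B: 140.179; C: 31.5; D: 26.304.
Overall E[X²] = 0.125·47.5 + 0.625·140.179 + 0.125·31.5 + 0.125·26.304 = 100.775.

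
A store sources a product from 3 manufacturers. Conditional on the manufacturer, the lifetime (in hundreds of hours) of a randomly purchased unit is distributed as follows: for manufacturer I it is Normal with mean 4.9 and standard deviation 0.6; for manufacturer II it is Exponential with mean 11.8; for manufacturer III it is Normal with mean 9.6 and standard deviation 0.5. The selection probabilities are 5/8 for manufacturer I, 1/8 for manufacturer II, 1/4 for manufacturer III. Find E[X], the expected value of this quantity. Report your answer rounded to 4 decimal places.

Component means — I: 4.9; II: 11.8; III: 9.6.
E[X] = 0.625·4.9 + 0.125·11.8 + 0.25·9.6 = 6.9375.

6.9375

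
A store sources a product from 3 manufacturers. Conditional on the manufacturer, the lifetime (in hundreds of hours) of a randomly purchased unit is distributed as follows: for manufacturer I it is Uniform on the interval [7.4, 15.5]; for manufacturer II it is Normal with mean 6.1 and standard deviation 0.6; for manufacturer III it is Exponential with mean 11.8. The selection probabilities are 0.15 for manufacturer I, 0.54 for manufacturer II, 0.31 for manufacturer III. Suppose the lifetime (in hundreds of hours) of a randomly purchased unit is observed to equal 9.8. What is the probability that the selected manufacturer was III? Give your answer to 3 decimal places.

Likelihoods f(9.8 | ·): I: 0.123457; II: 3.67394e-09; III: 0.0369345.
Posterior ∝ prior × likelihood. Numerator for III: 0.31·0.0369345 = 0.0114497.
Normalizing constant: 0.15·0.123457 + 0.54·3.67394e-09 + 0.31·0.0369345 = 0.0299682.
P(III | observation) = 0.0114497 / 0.0299682 = 0.382062.

0.382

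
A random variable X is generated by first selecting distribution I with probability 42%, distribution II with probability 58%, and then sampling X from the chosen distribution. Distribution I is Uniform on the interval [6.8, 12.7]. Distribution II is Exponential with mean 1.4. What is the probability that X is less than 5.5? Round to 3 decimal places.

0.569

Conditional on each component, P(X < 5.5): I: 0; II: 0.980328.
By total probability, P(X < 5.5) = 0.42·0 + 0.58·0.980328 = 0.56859.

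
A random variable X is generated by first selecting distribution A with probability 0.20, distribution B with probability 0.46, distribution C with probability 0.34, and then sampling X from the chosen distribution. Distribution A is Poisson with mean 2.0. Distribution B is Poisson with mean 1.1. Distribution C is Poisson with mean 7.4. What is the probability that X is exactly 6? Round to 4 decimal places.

0.0502

Conditional on each component, P(X = 6): A: 0.0120298; B: 0.00081903; C: 0.139405.
By total probability, P(X = 6) = 0.2·0.0120298 + 0.46·0.00081903 + 0.34·0.139405 = 0.0501804.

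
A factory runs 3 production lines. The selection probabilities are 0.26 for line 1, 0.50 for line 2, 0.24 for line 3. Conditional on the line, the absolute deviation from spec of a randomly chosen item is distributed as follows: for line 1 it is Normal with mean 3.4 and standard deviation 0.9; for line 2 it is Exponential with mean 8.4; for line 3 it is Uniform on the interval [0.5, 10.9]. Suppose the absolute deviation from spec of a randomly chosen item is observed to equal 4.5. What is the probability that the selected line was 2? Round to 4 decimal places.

0.3096

Likelihoods f(4.5 | ·): 1: 0.210033; 2: 0.0696728; 3: 0.0961538.
Posterior ∝ prior × likelihood. Numerator for 2: 0.5·0.0696728 = 0.0348364.
Normalizing constant: 0.26·0.210033 + 0.5·0.0696728 + 0.24·0.0961538 = 0.112522.
P(2 | observation) = 0.0348364 / 0.112522 = 0.309597.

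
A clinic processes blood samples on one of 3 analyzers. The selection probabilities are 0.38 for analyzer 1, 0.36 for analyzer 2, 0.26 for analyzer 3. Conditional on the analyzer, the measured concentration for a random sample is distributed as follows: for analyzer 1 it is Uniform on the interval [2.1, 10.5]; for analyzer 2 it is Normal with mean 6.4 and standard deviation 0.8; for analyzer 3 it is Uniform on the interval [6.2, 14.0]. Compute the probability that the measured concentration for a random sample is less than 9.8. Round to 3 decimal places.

Conditional on each analyzer, P(X < 9.8): 1: 0.916667; 2: 0.999989; 3: 0.461538.
By total probability, P(X < 9.8) = 0.38·0.916667 + 0.36·0.999989 + 0.26·0.461538 = 0.828329.

0.828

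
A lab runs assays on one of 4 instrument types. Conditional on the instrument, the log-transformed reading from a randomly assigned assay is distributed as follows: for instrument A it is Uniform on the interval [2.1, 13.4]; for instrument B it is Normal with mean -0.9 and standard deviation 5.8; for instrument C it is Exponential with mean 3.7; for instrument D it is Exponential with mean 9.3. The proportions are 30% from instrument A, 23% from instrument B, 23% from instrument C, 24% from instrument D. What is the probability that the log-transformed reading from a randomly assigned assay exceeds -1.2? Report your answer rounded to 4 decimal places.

0.8897

Conditional on each instrument, P(X > -1.2): A: 1; B: 0.520626; C: 1; D: 1.
By total probability, P(X > -1.2) = 0.3·1 + 0.23·0.520626 + 0.23·1 + 0.24·1 = 0.889744.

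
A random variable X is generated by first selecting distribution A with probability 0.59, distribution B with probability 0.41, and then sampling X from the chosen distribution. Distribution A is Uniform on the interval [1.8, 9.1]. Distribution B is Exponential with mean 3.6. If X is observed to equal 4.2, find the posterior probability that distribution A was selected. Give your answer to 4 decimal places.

0.6950

Likelihoods f(4.2 | ·): A: 0.136986; B: 0.0865009.
Posterior ∝ prior × likelihood. Numerator for A: 0.59·0.136986 = 0.0808219.
Normalizing constant: 0.59·0.136986 + 0.41·0.0865009 = 0.116287.
P(A | observation) = 0.0808219 / 0.116287 = 0.695019.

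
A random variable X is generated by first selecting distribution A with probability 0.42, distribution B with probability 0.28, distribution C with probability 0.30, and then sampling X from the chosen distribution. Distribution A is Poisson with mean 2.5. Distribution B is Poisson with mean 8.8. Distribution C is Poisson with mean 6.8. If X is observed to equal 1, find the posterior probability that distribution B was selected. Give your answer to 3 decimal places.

0.004

Likelihoods P(X=1 | ·): A: 0.205212; B: 0.00132645; C: 0.00757367.
Posterior ∝ prior × likelihood. Numerator for B: 0.28·0.00132645 = 0.000371406.
Normalizing constant: 0.42·0.205212 + 0.28·0.00132645 + 0.3·0.00757367 = 0.0888328.
P(B | observation) = 0.000371406 / 0.0888328 = 0.00418096.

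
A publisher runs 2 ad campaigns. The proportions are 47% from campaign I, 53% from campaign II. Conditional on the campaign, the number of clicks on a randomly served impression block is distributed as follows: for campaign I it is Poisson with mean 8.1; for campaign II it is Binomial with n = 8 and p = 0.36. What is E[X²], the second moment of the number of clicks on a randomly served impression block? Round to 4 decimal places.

For each component E[X²] = Var + (mean)², giving I: 73.71; II: 10.1376.
Overall E[X²] = 0.47·73.71 + 0.53·10.1376 = 40.0166.

40.0166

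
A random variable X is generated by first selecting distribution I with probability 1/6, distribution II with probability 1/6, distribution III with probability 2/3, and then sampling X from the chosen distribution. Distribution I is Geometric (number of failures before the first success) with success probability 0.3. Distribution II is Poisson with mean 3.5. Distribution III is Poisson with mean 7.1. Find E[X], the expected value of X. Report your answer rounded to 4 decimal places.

5.7056

Component means — I: 2.33333; II: 3.5; III: 7.1.
E[X] = 0.166667·2.33333 + 0.166667·3.5 + 0.666667·7.1 = 5.70556.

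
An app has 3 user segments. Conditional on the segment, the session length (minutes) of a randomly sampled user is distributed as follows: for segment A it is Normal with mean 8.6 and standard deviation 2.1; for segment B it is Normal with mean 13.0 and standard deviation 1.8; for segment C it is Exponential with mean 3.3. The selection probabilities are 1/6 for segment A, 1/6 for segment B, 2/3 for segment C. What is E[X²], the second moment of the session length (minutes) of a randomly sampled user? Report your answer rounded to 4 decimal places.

For each component E[X²] = Var + (mean)², giving A: 78.37; B: 172.24; C: 21.78.
Overall E[X²] = 0.166667·78.37 + 0.166667·172.24 + 0.666667·21.78 = 56.2883.

56.2883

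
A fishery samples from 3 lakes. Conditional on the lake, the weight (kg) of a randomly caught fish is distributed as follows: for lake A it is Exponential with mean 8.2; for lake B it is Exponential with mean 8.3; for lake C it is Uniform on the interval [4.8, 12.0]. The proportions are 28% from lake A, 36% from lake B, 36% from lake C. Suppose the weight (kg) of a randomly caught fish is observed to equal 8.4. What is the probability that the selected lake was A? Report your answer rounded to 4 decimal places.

Likelihoods f(8.4 | ·): A: 0.0437824; B: 0.043792; C: 0.138889.
Posterior ∝ prior × likelihood. Numerator for A: 0.28·0.0437824 = 0.0122591.
Normalizing constant: 0.28·0.0437824 + 0.36·0.043792 + 0.36·0.138889 = 0.0780242.
P(A | observation) = 0.0122591 / 0.0780242 = 0.157119.

0.1571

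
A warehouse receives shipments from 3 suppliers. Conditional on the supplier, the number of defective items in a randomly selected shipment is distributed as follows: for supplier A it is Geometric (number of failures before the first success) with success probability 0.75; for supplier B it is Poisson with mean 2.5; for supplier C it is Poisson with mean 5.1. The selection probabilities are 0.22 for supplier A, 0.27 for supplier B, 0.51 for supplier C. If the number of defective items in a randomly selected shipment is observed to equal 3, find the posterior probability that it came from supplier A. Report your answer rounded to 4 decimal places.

0.0200

Likelihoods P(X=3 | ·): A: 0.0117188; B: 0.213763; C: 0.13479.
Posterior ∝ prior × likelihood. Numerator for A: 0.22·0.0117188 = 0.00257813.
Normalizing constant: 0.22·0.0117188 + 0.27·0.213763 + 0.51·0.13479 = 0.129037.
P(A | observation) = 0.00257813 / 0.129037 = 0.0199797.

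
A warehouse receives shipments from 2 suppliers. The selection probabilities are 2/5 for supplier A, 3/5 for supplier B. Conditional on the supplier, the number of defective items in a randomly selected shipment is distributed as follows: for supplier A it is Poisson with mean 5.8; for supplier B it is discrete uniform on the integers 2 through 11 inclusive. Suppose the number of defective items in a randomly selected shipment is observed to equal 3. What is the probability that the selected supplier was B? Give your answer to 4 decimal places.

0.6037

Likelihoods P(X=3 | ·): A: 0.098452; B: 0.1.
Posterior ∝ prior × likelihood. Numerator for B: 0.6·0.1 = 0.06.
Normalizing constant: 0.4·0.098452 + 0.6·0.1 = 0.0993808.
P(B | observation) = 0.06 / 0.0993808 = 0.603738.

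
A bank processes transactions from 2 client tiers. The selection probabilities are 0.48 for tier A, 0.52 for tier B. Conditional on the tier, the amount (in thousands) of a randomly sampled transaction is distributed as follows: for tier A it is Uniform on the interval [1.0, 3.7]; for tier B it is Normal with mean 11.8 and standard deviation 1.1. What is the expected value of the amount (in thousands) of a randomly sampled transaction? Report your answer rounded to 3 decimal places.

Component means — A: 2.35; B: 11.8.
E[X] = 0.48·2.35 + 0.52·11.8 = 7.264.

7.264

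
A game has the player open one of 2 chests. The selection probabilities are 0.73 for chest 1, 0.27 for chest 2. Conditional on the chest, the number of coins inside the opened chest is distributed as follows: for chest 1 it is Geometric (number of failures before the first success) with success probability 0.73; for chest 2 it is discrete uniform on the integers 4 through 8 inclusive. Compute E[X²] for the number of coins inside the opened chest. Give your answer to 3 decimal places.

For each component E[X²] = Var + (mean)², giving 1: 0.64346; 2: 38.
Overall E[X²] = 0.73·0.64346 + 0.27·38 = 10.7297.

10.730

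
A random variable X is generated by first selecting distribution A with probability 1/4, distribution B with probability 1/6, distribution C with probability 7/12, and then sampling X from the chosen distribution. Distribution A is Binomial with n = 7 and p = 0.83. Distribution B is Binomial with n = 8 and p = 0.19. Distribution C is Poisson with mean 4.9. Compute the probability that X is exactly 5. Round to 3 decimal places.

0.163

Conditional on each component, P(X = 5): A: 0.23906; B: 0.00736904; C: 0.17529.
By total probability, P(X = 5) = 0.25·0.23906 + 0.166667·0.00736904 + 0.583333·0.17529 = 0.163246.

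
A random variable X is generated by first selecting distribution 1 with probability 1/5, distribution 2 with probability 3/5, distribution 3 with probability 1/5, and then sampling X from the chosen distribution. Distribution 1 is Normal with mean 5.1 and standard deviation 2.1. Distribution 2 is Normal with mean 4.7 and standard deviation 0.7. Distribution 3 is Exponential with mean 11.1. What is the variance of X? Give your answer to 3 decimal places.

Per component, 1: μ=5.1, E[X²]=30.42; 2: μ=4.7, E[X²]=22.58; 3: μ=11.1, E[X²]=246.42.
E[X] = 0.2·5.1 + 0.6·4.7 + 0.2·11.1 = 6.06.
E[X²] = 0.2·30.42 + 0.6·22.58 + 0.2·246.42 = 68.916.
Var(X) = E[X²] − (E[X])² = 68.916 − 36.7236 = 32.1924.

32.192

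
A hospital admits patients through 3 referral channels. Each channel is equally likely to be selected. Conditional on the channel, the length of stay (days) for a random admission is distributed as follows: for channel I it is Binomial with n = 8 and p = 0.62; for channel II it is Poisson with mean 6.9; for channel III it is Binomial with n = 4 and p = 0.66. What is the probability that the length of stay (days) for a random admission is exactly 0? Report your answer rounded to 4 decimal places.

Conditional on each channel, P(X = 0): I: 0.000434779; II: 0.00100779; III: 0.0133634.
By total probability, P(X = 0) = 0.333333·0.000434779 + 0.333333·0.00100779 + 0.333333·0.0133634 = 0.00493531.

0.0049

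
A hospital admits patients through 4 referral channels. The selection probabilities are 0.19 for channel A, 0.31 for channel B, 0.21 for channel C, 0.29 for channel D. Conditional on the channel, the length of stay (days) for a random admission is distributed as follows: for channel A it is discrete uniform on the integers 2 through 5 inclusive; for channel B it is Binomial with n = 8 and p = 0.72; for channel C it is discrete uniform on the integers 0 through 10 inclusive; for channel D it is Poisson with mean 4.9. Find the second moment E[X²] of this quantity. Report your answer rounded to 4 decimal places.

For each component E[X²] = Var + (mean)², giving A: 13.5; B: 34.7904; C: 35; D: 28.91.
Overall E[X²] = 0.19·13.5 + 0.31·34.7904 + 0.21·35 + 0.29·28.91 = 29.0839.

29.0839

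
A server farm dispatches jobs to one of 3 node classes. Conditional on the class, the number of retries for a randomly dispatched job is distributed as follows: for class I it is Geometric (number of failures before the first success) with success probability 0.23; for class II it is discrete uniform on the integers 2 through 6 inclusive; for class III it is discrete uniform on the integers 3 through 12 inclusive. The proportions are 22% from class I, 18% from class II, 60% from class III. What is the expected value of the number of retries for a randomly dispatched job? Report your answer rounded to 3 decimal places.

Component means — I: 3.34783; II: 4; III: 7.5.
E[X] = 0.22·3.34783 + 0.18·4 + 0.6·7.5 = 5.95652.

5.957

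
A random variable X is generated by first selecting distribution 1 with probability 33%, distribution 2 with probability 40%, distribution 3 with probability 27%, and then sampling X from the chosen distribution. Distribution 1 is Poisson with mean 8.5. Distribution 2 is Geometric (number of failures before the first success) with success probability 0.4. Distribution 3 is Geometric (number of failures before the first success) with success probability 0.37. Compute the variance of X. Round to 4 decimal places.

Per component, 1: μ=8.5, E[X²]=80.75; 2: μ=1.5, E[X²]=6; 3: μ=1.7027, E[X²]=7.5011.
E[X] = 0.33·8.5 + 0.4·1.5 + 0.27·1.7027 = 3.86473.
E[X²] = 0.33·80.75 + 0.4·6 + 0.27·7.5011 = 31.0728.
Var(X) = E[X²] − (E[X])² = 31.0728 − 14.9361 = 16.1367.

16.1367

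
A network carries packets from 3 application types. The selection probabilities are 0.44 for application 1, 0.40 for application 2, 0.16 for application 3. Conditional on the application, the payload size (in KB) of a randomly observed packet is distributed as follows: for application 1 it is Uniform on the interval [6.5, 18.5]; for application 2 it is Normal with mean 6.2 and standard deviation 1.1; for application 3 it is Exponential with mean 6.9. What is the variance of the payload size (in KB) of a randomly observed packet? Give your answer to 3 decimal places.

Per component, 1: μ=12.5, E[X²]=168.25; 2: μ=6.2, E[X²]=39.65; 3: μ=6.9, E[X²]=95.22.
E[X] = 0.44·12.5 + 0.4·6.2 + 0.16·6.9 = 9.084.
E[X²] = 0.44·168.25 + 0.4·39.65 + 0.16·95.22 = 105.125.
Var(X) = E[X²] − (E[X])² = 105.125 − 82.5191 = 22.6061.

22.606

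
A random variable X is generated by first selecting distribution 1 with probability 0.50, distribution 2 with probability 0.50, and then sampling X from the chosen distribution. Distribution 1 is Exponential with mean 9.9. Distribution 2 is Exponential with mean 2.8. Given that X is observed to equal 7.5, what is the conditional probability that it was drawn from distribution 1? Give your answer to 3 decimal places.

Likelihoods f(7.5 | ·): 1: 0.0473537; 2: 0.0245218.
Posterior ∝ prior × likelihood. Numerator for 1: 0.5·0.0473537 = 0.0236768.
Normalizing constant: 0.5·0.0473537 + 0.5·0.0245218 = 0.0359378.
P(1 | observation) = 0.0236768 / 0.0359378 = 0.658829.

0.659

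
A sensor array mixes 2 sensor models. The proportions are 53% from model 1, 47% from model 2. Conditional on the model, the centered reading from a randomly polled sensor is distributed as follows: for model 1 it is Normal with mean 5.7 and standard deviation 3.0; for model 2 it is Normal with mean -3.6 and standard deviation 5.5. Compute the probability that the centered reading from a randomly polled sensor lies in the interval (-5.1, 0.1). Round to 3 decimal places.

Conditional on each model, P(-5.1 < X < 0.1): 1: 0.030815; 2: 0.356908.
By total probability, P(-5.1 < X < 0.1) = 0.53·0.030815 + 0.47·0.356908 = 0.184079.

0.184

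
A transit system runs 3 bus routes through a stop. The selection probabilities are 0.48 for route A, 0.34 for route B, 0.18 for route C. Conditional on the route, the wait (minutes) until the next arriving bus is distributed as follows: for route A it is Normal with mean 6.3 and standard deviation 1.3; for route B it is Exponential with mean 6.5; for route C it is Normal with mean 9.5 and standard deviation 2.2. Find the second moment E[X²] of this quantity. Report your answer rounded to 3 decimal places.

For each component E[X²] = Var + (mean)², giving A: 41.38; B: 84.5; C: 95.09.
Overall E[X²] = 0.48·41.38 + 0.34·84.5 + 0.18·95.09 = 65.7086.

65.709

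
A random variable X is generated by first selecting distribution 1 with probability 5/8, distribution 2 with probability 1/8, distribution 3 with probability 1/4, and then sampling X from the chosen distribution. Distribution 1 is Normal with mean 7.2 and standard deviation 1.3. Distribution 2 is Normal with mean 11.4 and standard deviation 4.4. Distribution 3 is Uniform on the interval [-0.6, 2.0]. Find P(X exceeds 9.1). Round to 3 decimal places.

Conditional on each component, P(X > 9.1): 1: 0.0719339; 2: 0.699418; 3: 0.
By total probability, P(X > 9.1) = 0.625·0.0719339 + 0.125·0.699418 + 0.25·0 = 0.132386.

0.132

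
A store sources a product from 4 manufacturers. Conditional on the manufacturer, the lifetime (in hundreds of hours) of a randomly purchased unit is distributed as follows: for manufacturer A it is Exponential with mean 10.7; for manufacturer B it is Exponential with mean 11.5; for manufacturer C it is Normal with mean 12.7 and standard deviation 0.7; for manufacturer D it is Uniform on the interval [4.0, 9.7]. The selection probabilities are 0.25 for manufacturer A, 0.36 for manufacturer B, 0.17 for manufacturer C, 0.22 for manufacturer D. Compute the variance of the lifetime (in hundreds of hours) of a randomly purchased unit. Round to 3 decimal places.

Per component, A: μ=10.7, E[X²]=228.98; B: μ=11.5, E[X²]=264.5; C: μ=12.7, E[X²]=161.78; D: μ=6.85, E[X²]=49.63.
E[X] = 0.25·10.7 + 0.36·11.5 + 0.17·12.7 + 0.22·6.85 = 10.481.
E[X²] = 0.25·228.98 + 0.36·264.5 + 0.17·161.78 + 0.22·49.63 = 190.886.
Var(X) = E[X²] − (E[X])² = 190.886 − 109.851 = 81.0348.

81.035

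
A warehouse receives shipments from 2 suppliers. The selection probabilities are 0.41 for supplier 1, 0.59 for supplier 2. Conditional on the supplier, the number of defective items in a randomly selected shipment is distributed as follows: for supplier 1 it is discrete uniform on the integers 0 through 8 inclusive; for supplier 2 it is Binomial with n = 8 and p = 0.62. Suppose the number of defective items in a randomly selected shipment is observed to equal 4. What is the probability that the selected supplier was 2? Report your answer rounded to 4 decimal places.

Likelihoods P(X=4 | ·): 1: 0.111111; 2: 0.215675.
Posterior ∝ prior × likelihood. Numerator for 2: 0.59·0.215675 = 0.127248.
Normalizing constant: 0.41·0.111111 + 0.59·0.215675 = 0.172804.
P(2 | observation) = 0.127248 / 0.172804 = 0.736374.

0.7364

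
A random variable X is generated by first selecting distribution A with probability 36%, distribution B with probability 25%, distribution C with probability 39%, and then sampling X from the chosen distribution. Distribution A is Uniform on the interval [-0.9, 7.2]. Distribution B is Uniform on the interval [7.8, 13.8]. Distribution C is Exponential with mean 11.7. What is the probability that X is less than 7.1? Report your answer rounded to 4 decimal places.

Conditional on each component, P(X < 7.1): A: 0.987654; B: 0; C: 0.454928.
By total probability, P(X < 7.1) = 0.36·0.987654 + 0.25·0 + 0.39·0.454928 = 0.532978.

0.5330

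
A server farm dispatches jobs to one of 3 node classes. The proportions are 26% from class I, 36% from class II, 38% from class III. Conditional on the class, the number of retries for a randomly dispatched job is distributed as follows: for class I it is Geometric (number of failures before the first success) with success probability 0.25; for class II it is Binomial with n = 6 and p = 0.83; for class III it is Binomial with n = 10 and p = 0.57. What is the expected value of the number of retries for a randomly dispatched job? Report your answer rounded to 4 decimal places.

4.7388

Component means — I: 3; II: 4.98; III: 5.7.
E[X] = 0.26·3 + 0.36·4.98 + 0.38·5.7 = 4.7388.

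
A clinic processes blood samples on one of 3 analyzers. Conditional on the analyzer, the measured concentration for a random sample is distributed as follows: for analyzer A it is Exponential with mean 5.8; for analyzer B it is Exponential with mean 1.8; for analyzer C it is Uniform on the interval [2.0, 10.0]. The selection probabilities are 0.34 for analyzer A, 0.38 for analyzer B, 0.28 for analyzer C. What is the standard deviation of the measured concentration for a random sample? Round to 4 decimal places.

4.2556

Per component, A: μ=5.8, E[X²]=67.28; B: μ=1.8, E[X²]=6.48; C: μ=6, E[X²]=41.3333.
E[X] = 0.34·5.8 + 0.38·1.8 + 0.28·6 = 4.336.
E[X²] = 0.34·67.28 + 0.38·6.48 + 0.28·41.3333 = 36.9109.
Var(X) = E[X²] − (E[X])² = 36.9109 − 18.8009 = 18.11.
SD(X) = √18.11 = 4.25559.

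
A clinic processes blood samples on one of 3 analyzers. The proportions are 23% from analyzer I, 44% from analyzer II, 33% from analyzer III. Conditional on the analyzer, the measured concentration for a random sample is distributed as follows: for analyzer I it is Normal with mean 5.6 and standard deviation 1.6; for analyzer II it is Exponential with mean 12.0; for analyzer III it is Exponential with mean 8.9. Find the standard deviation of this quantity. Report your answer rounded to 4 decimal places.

9.8212

Per component, I: μ=5.6, E[X²]=33.92; II: μ=12, E[X²]=288; III: μ=8.9, E[X²]=158.42.
E[X] = 0.23·5.6 + 0.44·12 + 0.33·8.9 = 9.505.
E[X²] = 0.23·33.92 + 0.44·288 + 0.33·158.42 = 186.8.
Var(X) = E[X²] − (E[X])² = 186.8 − 90.345 = 96.4552.
SD(X) = √96.4552 = 9.82116.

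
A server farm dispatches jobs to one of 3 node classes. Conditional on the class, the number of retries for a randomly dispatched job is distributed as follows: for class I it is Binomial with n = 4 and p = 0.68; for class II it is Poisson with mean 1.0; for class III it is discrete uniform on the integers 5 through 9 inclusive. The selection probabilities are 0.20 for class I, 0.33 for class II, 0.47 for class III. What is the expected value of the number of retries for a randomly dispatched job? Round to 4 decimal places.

4.1640

Component means — I: 2.72; II: 1; III: 7.
E[X] = 0.2·2.72 + 0.33·1 + 0.47·7 = 4.164.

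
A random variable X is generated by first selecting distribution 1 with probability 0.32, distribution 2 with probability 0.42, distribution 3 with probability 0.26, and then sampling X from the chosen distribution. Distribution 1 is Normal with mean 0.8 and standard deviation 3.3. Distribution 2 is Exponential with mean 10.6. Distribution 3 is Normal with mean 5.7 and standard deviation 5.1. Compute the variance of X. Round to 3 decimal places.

74.966

Per component, 1: μ=0.8, E[X²]=11.53; 2: μ=10.6, E[X²]=224.72; 3: μ=5.7, E[X²]=58.5.
E[X] = 0.32·0.8 + 0.42·10.6 + 0.26·5.7 = 6.19.
E[X²] = 0.32·11.53 + 0.42·224.72 + 0.26·58.5 = 113.282.
Var(X) = E[X²] − (E[X])² = 113.282 − 38.3161 = 74.9659.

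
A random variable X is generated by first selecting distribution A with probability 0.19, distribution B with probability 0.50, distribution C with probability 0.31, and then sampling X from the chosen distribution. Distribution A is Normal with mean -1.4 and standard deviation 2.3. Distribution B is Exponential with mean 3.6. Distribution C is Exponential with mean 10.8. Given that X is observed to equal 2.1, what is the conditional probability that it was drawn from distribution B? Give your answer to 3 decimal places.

0.695

Likelihoods f(2.1 | ·): A: 0.0544925; B: 0.15501; C: 0.0762307.
Posterior ∝ prior × likelihood. Numerator for B: 0.5·0.15501 = 0.0775049.
Normalizing constant: 0.19·0.0544925 + 0.5·0.15501 + 0.31·0.0762307 = 0.11149.
P(B | observation) = 0.0775049 / 0.11149 = 0.695174.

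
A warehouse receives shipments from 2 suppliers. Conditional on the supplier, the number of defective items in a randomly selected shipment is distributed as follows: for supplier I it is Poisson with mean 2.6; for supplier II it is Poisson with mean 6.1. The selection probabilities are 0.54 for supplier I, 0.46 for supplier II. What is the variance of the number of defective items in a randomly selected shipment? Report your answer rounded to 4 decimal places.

Per component, I: μ=2.6, E[X²]=9.36; II: μ=6.1, E[X²]=43.31.
E[X] = 0.54·2.6 + 0.46·6.1 = 4.21.
E[X²] = 0.54·9.36 + 0.46·43.31 = 24.977.
Var(X) = E[X²] − (E[X])² = 24.977 − 17.7241 = 7.2529.

7.2529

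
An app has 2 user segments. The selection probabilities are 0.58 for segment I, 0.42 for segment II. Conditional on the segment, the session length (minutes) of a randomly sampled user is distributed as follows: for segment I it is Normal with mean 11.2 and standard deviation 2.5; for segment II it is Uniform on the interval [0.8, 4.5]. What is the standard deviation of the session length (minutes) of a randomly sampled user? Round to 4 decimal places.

Per component, I: μ=11.2, E[X²]=131.69; II: μ=2.65, E[X²]=8.16333.
E[X] = 0.58·11.2 + 0.42·2.65 = 7.609.
E[X²] = 0.58·131.69 + 0.42·8.16333 = 79.8088.
Var(X) = E[X²] − (E[X])² = 79.8088 − 57.8969 = 21.9119.
SD(X) = √21.9119 = 4.68102.

4.6810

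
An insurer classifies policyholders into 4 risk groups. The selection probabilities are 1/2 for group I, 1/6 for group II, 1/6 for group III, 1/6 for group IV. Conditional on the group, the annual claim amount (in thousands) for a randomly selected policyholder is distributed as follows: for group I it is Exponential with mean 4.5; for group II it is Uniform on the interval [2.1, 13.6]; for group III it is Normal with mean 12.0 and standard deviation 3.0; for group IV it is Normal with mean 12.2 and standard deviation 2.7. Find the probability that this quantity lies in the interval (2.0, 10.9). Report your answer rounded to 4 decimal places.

Conditional on each group, P(2.0 < X < 10.9): I: 0.552456; II: 0.765217; III: 0.356505; IV: 0.315008.
By total probability, P(2.0 < X < 10.9) = 0.5·0.552456 + 0.166667·0.765217 + 0.166667·0.356505 + 0.166667·0.315008 = 0.515683.

0.5157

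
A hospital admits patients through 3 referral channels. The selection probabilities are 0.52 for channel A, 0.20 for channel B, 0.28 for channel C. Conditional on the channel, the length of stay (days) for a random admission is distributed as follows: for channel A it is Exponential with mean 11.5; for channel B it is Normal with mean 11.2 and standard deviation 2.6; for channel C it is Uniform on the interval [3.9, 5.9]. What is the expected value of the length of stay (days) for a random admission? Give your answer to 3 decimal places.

9.592

Component means — A: 11.5; B: 11.2; C: 4.9.
E[X] = 0.52·11.5 + 0.2·11.2 + 0.28·4.9 = 9.592.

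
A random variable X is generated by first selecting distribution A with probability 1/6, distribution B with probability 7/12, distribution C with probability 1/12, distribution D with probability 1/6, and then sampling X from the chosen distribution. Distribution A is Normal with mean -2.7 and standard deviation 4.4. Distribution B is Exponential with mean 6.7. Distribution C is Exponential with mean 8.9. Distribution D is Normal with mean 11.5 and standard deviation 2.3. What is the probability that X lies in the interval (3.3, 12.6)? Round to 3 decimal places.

0.433

Conditional on each component, P(3.3 < X < 12.6): A: 0.0860877; B: 0.458575; C: 0.447443; D: 0.683586.
By total probability, P(3.3 < X < 12.6) = 0.166667·0.0860877 + 0.583333·0.458575 + 0.0833333·0.447443 + 0.166667·0.683586 = 0.433068.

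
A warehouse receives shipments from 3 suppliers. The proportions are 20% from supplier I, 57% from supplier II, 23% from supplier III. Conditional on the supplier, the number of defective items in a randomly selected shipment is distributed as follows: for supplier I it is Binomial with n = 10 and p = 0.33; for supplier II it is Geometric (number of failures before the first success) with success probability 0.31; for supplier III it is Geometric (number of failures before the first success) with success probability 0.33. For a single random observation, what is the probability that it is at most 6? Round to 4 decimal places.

Conditional on each supplier, P(X ≤ 6): I: 0.981451; II: 0.925536; III: 0.939393.
By total probability, P(X ≤ 6) = 0.2·0.981451 + 0.57·0.925536 + 0.23·0.939393 = 0.939906.

0.9399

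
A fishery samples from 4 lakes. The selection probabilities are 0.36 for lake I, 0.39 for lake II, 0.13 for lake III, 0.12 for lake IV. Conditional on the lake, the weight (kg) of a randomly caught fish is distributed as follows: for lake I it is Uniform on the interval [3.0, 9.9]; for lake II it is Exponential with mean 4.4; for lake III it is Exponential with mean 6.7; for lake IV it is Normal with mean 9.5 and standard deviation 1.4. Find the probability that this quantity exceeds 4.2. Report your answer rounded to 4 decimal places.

Conditional on each lake, P(X > 4.2): I: 0.826087; II: 0.384987; III: 0.534264; IV: 0.999923.
By total probability, P(X > 4.2) = 0.36·0.826087 + 0.39·0.384987 + 0.13·0.534264 + 0.12·0.999923 = 0.636981.

0.6370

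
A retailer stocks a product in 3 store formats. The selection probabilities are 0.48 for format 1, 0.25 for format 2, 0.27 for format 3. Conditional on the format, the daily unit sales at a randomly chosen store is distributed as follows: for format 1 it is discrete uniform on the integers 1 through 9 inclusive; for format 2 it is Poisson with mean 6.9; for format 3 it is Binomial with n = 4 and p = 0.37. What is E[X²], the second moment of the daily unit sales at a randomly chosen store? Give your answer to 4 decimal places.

29.6707

For each component E[X²] = Var + (mean)², giving 1: 31.6667; 2: 54.51; 3: 3.1228.
Overall E[X²] = 0.48·31.6667 + 0.25·54.51 + 0.27·3.1228 = 29.6707.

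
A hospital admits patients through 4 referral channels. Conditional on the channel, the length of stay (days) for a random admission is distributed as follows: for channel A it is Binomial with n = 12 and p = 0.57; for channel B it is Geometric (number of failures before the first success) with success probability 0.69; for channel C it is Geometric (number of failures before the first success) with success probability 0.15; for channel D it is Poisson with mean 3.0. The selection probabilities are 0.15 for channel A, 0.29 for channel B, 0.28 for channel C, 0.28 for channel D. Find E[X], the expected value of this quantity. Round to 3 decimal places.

Component means — A: 6.84; B: 0.449275; C: 5.66667; D: 3.
E[X] = 0.15·6.84 + 0.29·0.449275 + 0.28·5.66667 + 0.28·3 = 3.58296.

3.583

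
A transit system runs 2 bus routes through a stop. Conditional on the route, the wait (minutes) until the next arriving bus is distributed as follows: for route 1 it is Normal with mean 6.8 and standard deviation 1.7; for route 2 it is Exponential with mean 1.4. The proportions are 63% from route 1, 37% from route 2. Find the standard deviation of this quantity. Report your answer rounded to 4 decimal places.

3.0566

Per component, 1: μ=6.8, E[X²]=49.13; 2: μ=1.4, E[X²]=3.92.
E[X] = 0.63·6.8 + 0.37·1.4 = 4.802.
E[X²] = 0.63·49.13 + 0.37·3.92 = 32.4023.
Var(X) = E[X²] − (E[X])² = 32.4023 − 23.0592 = 9.3431.
SD(X) = √9.3431 = 3.05665.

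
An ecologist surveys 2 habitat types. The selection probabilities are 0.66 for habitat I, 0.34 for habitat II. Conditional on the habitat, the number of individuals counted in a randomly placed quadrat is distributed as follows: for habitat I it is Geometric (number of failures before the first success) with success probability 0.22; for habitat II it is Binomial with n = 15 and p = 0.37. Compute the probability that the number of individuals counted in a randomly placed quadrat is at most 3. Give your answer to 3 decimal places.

0.462

Conditional on each habitat, P(X ≤ 3): I: 0.629849; II: 0.135085.
By total probability, P(X ≤ 3) = 0.66·0.629849 + 0.34·0.135085 = 0.46163.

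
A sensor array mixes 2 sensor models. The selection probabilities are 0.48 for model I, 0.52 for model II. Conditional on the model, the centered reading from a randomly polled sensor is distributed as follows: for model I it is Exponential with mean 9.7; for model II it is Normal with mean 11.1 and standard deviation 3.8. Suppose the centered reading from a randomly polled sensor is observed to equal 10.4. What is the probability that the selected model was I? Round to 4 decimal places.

0.2399

Likelihoods f(10.4 | ·): I: 0.0352852; II: 0.103219.
Posterior ∝ prior × likelihood. Numerator for I: 0.48·0.0352852 = 0.0169369.
Normalizing constant: 0.48·0.0352852 + 0.52·0.103219 = 0.0706106.
P(I | observation) = 0.0169369 / 0.0706106 = 0.239864.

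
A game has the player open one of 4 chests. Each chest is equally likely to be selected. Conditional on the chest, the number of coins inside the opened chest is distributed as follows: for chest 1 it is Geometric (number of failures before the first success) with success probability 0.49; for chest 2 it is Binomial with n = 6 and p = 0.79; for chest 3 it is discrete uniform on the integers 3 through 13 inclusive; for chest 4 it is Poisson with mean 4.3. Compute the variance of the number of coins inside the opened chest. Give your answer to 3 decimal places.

Per component, 1: μ=1.04082, E[X²]=3.20741; 2: μ=4.74, E[X²]=23.463; 3: μ=8, E[X²]=74; 4: μ=4.3, E[X²]=22.79.
E[X] = 0.25·1.04082 + 0.25·4.74 + 0.25·8 + 0.25·4.3 = 4.5202.
E[X²] = 0.25·3.20741 + 0.25·23.463 + 0.25·74 + 0.25·22.79 = 30.8651.
Var(X) = E[X²] − (E[X])² = 30.8651 − 20.4322 = 10.4329.

10.433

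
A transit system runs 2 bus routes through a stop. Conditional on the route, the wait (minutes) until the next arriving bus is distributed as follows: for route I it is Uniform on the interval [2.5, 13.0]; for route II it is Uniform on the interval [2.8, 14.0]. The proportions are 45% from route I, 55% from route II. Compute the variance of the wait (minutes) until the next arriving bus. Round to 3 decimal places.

Per component, I: μ=7.75, E[X²]=69.25; II: μ=8.4, E[X²]=81.0133.
E[X] = 0.45·7.75 + 0.55·8.4 = 8.1075.
E[X²] = 0.45·69.25 + 0.55·81.0133 = 75.7198.
Var(X) = E[X²] − (E[X])² = 75.7198 − 65.7316 = 9.98828.

9.988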